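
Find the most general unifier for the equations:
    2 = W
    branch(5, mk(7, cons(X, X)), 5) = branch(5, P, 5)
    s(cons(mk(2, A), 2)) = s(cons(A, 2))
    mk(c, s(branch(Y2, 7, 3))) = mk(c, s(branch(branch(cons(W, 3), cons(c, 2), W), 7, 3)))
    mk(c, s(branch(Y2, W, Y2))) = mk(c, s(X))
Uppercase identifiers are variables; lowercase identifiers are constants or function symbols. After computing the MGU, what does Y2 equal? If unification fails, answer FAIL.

FAIL

Bind W := 2; substituting into the 2 remaining equations that mention W gives: mk(c, s(branch(Y2, 7, 3))) = mk(c, s(branch(branch(cons(2, 3), cons(c, 2), 2), 7, 3))),  mk(c, s(branch(Y2, 2, Y2))) = mk(c, s(X)).
Decompose branch/3: 5 = 5,  mk(7, cons(X, X)) = P,  5 = 5.
Delete trivial equation 5 = 5.
Bind P := mk(7, cons(X, X)); no other remaining equation mentions P.
Delete trivial equation 5 = 5.
Decompose s/1: cons(mk(2, A), 2) = cons(A, 2).
Decompose cons/2: mk(2, A) = A,  2 = 2.
Occurs check fails: A occurs in mk(2, A); the equation A = mk(2, A) has no finite solution.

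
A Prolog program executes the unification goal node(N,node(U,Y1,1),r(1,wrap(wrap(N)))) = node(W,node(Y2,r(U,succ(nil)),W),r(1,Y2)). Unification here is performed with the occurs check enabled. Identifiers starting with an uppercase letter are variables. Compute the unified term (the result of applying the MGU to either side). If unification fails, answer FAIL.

node(1,node(wrap(wrap(1)),r(wrap(wrap(1)),succ(nil)),1),r(1,wrap(wrap(1))))

Decompose node/3: N = W,  node(U,Y1,1) = node(Y2,r(U,succ(nil)),W),  r(1,wrap(wrap(N))) = r(1,Y2).
Bind N := W; substituting into the one remaining equation that mentions N gives: r(1,wrap(wrap(W))) = r(1,Y2).
Decompose node/3: U = Y2,  Y1 = r(U,succ(nil)),  1 = W.
Bind U := Y2; substituting into the one remaining equation that mentions U gives: Y1 = r(Y2,succ(nil)).
Bind Y1 := r(Y2,succ(nil)); no other remaining equation mentions Y1.
Bind W := 1; substituting into the remaining equation gives: r(1,wrap(wrap(1))) = r(1,Y2). Substituting into the earlier binding gives N := 1.
Decompose r/2: 1 = 1,  wrap(wrap(1)) = Y2.
Delete trivial equation 1 = 1.
Bind Y2 := wrap(wrap(1)). Substituting into the earlier bindings gives U := wrap(wrap(1)), Y1 := r(wrap(wrap(1)),succ(nil)).
Applying the MGU to either side gives node(1,node(wrap(wrap(1)),r(wrap(wrap(1)),succ(nil)),1),r(1,wrap(wrap(1)))).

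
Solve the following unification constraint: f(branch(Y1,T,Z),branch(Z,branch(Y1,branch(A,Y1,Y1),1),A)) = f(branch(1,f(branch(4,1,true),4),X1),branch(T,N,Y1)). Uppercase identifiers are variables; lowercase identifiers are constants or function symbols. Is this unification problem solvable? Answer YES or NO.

Decompose f/2: branch(Y1,T,Z) = branch(1,f(branch(4,1,true),4),X1),  branch(Z,branch(Y1,branch(A,Y1,Y1),1),A) = branch(T,N,Y1).
Decompose branch/3: Y1 = 1,  T = f(branch(4,1,true),4),  Z = X1.
Bind Y1 := 1; substituting into the one remaining equation that mentions Y1 gives: branch(Z,branch(1,branch(A,1,1),1),A) = branch(T,N,1).
Bind T := f(branch(4,1,true),4); substituting into the one remaining equation that mentions T gives: branch(Z,branch(1,branch(A,1,1),1),A) = branch(f(branch(4,1,true),4),N,1).
Bind Z := X1; substituting into the remaining equation gives: branch(X1,branch(1,branch(A,1,1),1),A) = branch(f(branch(4,1,true),4),N,1).
Decompose branch/3: X1 = f(branch(4,1,true),4),  branch(1,branch(A,1,1),1) = N,  A = 1.
Bind X1 := f(branch(4,1,true),4); no other remaining equation mentions X1. Substituting into the earlier binding gives Z := f(branch(4,1,true),4).
Bind N := branch(1,branch(A,1,1),1); no other remaining equation mentions N.
Bind A := 1. Substituting into the earlier binding gives N := branch(1,branch(1,1,1),1).
No equations remain and no clash or occurs-check failure arose, so a unifier exists.

YES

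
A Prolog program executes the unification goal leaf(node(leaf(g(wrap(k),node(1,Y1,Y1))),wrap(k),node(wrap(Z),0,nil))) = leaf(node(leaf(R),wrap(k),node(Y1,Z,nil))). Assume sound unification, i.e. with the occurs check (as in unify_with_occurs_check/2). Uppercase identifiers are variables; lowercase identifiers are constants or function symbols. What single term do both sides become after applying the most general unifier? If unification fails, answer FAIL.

leaf(node(leaf(g(wrap(k),node(1,wrap(0),wrap(0)))),wrap(k),node(wrap(0),0,nil)))

Decompose leaf/1: node(leaf(g(wrap(k),node(1,Y1,Y1))),wrap(k),node(wrap(Z),0,nil)) = node(leaf(R),wrap(k),node(Y1,Z,nil)).
Decompose node/3: leaf(g(wrap(k),node(1,Y1,Y1))) = leaf(R),  wrap(k) = wrap(k),  node(wrap(Z),0,nil) = node(Y1,Z,nil).
Decompose leaf/1: g(wrap(k),node(1,Y1,Y1)) = R.
Bind R := g(wrap(k),node(1,Y1,Y1)); no other remaining equation mentions R.
Delete trivial equation wrap(k) = wrap(k).
Decompose node/3: wrap(Z) = Y1,  0 = Z,  nil = nil.
Bind Y1 := wrap(Z); no other remaining equation mentions Y1. Substituting into the earlier binding gives R := g(wrap(k),node(1,wrap(Z),wrap(Z))).
Bind Z := 0; no other remaining equation mentions Z. Substituting into the earlier bindings gives R := g(wrap(k),node(1,wrap(0),wrap(0))), Y1 := wrap(0).
Delete trivial equation nil = nil.
Applying the MGU to either side gives leaf(node(leaf(g(wrap(k),node(1,wrap(0),wrap(0)))),wrap(k),node(wrap(0),0,nil))).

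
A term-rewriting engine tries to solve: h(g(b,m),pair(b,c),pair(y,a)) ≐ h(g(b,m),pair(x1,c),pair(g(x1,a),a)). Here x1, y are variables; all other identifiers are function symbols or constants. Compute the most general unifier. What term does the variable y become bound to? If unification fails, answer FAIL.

g(b,a)

Decompose h/3: g(b,m) ≐ g(b,m),  pair(b,c) ≐ pair(x1,c),  pair(y,a) ≐ pair(g(x1,a),a).
Delete trivial equation g(b,m) ≐ g(b,m).
Decompose pair/2: b ≐ x1,  c ≐ c.
Bind x1 := b; substituting into the one remaining equation that mentions x1 gives: pair(y,a) ≐ pair(g(b,a),a).
Delete trivial equation c ≐ c.
Decompose pair/2: y ≐ g(b,a),  a ≐ a.
Bind y := g(b,a); no other remaining equation mentions y.
Delete trivial equation a ≐ a.
MGU = { x1 ↦ b, y ↦ g(b,a) }, so y ↦ g(b,a).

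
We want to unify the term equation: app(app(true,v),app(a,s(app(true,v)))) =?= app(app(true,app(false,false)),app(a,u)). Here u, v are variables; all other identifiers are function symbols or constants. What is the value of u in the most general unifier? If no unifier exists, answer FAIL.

s(app(true,app(false,false)))

Decompose app/2: app(true,v) =?= app(true,app(false,false)),  app(a,s(app(true,v))) =?= app(a,u).
Decompose app/2: true =?= true,  v =?= app(false,false).
Delete trivial equation true =?= true.
Bind v := app(false,false); substituting into the remaining equation gives: app(a,s(app(true,app(false,false)))) =?= app(a,u).
Decompose app/2: a =?= a,  s(app(true,app(false,false))) =?= u.
Delete trivial equation a =?= a.
Bind u := s(app(true,app(false,false))).
MGU = { v ↦ app(false,false), u ↦ s(app(true,app(false,false))) }, so u ↦ s(app(true,app(false,false))).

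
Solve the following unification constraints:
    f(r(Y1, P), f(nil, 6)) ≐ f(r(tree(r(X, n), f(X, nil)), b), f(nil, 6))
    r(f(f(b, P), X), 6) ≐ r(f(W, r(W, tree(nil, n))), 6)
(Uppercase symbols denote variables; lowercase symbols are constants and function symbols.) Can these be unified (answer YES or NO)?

Decompose f/2: r(Y1, P) ≐ r(tree(r(X, n), f(X, nil)), b),  f(nil, 6) ≐ f(nil, 6).
Decompose r/2: Y1 ≐ tree(r(X, n), f(X, nil)),  P ≐ b.
Bind Y1 := tree(r(X, n), f(X, nil)); no other remaining equation mentions Y1.
Bind P := b; substituting into the one remaining equation that mentions P gives: r(f(f(b, b), X), 6) ≐ r(f(W, r(W, tree(nil, n))), 6).
Delete trivial equation f(nil, 6) ≐ f(nil, 6).
Decompose r/2: f(f(b, b), X) ≐ f(W, r(W, tree(nil, n))),  6 ≐ 6.
Decompose f/2: f(b, b) ≐ W,  X ≐ r(W, tree(nil, n)).
Bind W := f(b, b); substituting into the one remaining equation that mentions W gives: X ≐ r(f(b, b), tree(nil, n)).
Bind X := r(f(b, b), tree(nil, n)); no other remaining equation mentions X. Substituting into the earlier binding gives Y1 := tree(r(r(f(b, b), tree(nil, n)), n), f(r(f(b, b), tree(nil, n)), nil)).
Delete trivial equation 6 ≐ 6.
No equations remain and no clash or occurs-check failure arose, so a unifier exists.

YES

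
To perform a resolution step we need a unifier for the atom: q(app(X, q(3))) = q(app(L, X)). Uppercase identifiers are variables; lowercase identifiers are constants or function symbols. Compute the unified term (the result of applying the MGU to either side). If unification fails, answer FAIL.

Decompose q/1: app(X, q(3)) = app(L, X).
Decompose app/2: X = L,  q(3) = X.
Bind X := L; substituting into the remaining equation gives: q(3) = L.
Bind L := q(3). Substituting into the earlier binding gives X := q(3).
Applying the MGU to either side gives q(app(q(3), q(3))).

q(app(q(3), q(3)))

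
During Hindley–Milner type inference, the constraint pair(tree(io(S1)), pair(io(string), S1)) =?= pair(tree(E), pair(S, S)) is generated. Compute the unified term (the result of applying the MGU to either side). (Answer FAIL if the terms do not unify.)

Decompose pair/2: tree(io(S1)) =?= tree(E),  pair(io(string), S1) =?= pair(S, S).
Decompose tree/1: io(S1) =?= E.
Bind E := io(S1); no other remaining equation mentions E.
Decompose pair/2: io(string) =?= S,  S1 =?= S.
Bind S := io(string); substituting into the remaining equation gives: S1 =?= io(string).
Bind S1 := io(string). Substituting into the earlier binding gives E := io(io(string)).
Applying the MGU to either side gives pair(tree(io(io(string))), pair(io(string), io(string))).

pair(tree(io(io(string))), pair(io(string), io(string)))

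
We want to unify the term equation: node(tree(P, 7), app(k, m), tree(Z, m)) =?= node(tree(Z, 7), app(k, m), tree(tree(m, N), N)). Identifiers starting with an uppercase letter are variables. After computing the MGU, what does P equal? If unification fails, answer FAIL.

tree(m, m)

Decompose node/3: tree(P, 7) =?= tree(Z, 7),  app(k, m) =?= app(k, m),  tree(Z, m) =?= tree(tree(m, N), N).
Decompose tree/2: P =?= Z,  7 =?= 7.
Bind P := Z; no other remaining equation mentions P.
Delete trivial equation 7 =?= 7.
Delete trivial equation app(k, m) =?= app(k, m).
Decompose tree/2: Z =?= tree(m, N),  m =?= N.
Bind Z := tree(m, N); no other remaining equation mentions Z. Substituting into the earlier binding gives P := tree(m, N).
Bind N := m. Substituting into the earlier bindings gives P := tree(m, m), Z := tree(m, m).
MGU = { P := tree(m, m), Z := tree(m, m), N := m }, so P := tree(m, m).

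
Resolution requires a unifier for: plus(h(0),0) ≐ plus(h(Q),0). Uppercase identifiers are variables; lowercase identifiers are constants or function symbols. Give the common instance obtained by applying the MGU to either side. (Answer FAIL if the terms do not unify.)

Decompose plus/2: h(0) ≐ h(Q),  0 ≐ 0.
Decompose h/1: 0 ≐ Q.
Bind Q := 0; no other remaining equation mentions Q.
Delete trivial equation 0 ≐ 0.
Applying the MGU to either side gives plus(h(0),0).

plus(h(0),0)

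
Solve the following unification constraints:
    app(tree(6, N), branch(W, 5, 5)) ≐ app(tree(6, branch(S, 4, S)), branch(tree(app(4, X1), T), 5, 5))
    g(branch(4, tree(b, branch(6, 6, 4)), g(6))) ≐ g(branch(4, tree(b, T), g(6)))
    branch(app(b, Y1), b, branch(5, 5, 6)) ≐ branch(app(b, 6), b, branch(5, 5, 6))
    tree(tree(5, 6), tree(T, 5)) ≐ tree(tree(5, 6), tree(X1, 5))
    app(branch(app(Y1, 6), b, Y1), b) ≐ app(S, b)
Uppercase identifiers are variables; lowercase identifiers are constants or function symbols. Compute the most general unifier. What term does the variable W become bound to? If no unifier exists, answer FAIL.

tree(app(4, branch(6, 6, 4)), branch(6, 6, 4))

Decompose app/2: tree(6, N) ≐ tree(6, branch(S, 4, S)),  branch(W, 5, 5) ≐ branch(tree(app(4, X1), T), 5, 5).
Decompose tree/2: 6 ≐ 6,  N ≐ branch(S, 4, S).
Delete trivial equation 6 ≐ 6.
Bind N := branch(S, 4, S); no other remaining equation mentions N.
Decompose branch/3: W ≐ tree(app(4, X1), T),  5 ≐ 5,  5 ≐ 5.
Bind W := tree(app(4, X1), T); no other remaining equation mentions W.
Delete trivial equation 5 ≐ 5.
Delete trivial equation 5 ≐ 5.
Decompose g/1: branch(4, tree(b, branch(6, 6, 4)), g(6)) ≐ branch(4, tree(b, T), g(6)).
Decompose branch/3: 4 ≐ 4,  tree(b, branch(6, 6, 4)) ≐ tree(b, T),  g(6) ≐ g(6).
Delete trivial equation 4 ≐ 4.
Decompose tree/2: b ≐ b,  branch(6, 6, 4) ≐ T.
Delete trivial equation b ≐ b.
Bind T := branch(6, 6, 4); substituting into the one remaining equation that mentions T gives: tree(tree(5, 6), tree(branch(6, 6, 4), 5)) ≐ tree(tree(5, 6), tree(X1, 5)). Substituting into the earlier binding gives W := tree(app(4, X1), branch(6, 6, 4)).
Delete trivial equation g(6) ≐ g(6).
Decompose branch/3: app(b, Y1) ≐ app(b, 6),  b ≐ b,  branch(5, 5, 6) ≐ branch(5, 5, 6).
Decompose app/2: b ≐ b,  Y1 ≐ 6.
Delete trivial equation b ≐ b.
Bind Y1 := 6; substituting into the one remaining equation that mentions Y1 gives: app(branch(app(6, 6), b, 6), b) ≐ app(S, b).
Delete trivial equation b ≐ b.
Delete trivial equation branch(5, 5, 6) ≐ branch(5, 5, 6).
Decompose tree/2: tree(5, 6) ≐ tree(5, 6),  tree(branch(6, 6, 4), 5) ≐ tree(X1, 5).
Delete trivial equation tree(5, 6) ≐ tree(5, 6).
Decompose tree/2: branch(6, 6, 4) ≐ X1,  5 ≐ 5.
Bind X1 := branch(6, 6, 4); no other remaining equation mentions X1. Substituting into the earlier binding gives W := tree(app(4, branch(6, 6, 4)), branch(6, 6, 4)).
Delete trivial equation 5 ≐ 5.
Decompose app/2: branch(app(6, 6), b, 6) ≐ S,  b ≐ b.
Bind S := branch(app(6, 6), b, 6); no other remaining equation mentions S. Substituting into the earlier binding gives N := branch(branch(app(6, 6), b, 6), 4, branch(app(6, 6), b, 6)).
Delete trivial equation b ≐ b.
MGU = { N := branch(branch(app(6, 6), b, 6), 4, branch(app(6, 6), b, 6)), W := tree(app(4, branch(6, 6, 4)), branch(6, 6, 4)), T := branch(6, 6, 4), Y1 := 6, X1 := branch(6, 6, 4), S := branch(app(6, 6), b, 6) }, so W := tree(app(4, branch(6, 6, 4)), branch(6, 6, 4)).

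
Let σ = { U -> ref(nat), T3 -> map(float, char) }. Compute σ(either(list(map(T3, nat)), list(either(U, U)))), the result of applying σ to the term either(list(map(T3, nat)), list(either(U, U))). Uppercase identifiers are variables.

either(list(map(map(float, char), nat)), list(either(ref(nat), ref(nat))))

Replace each occurrence of U with ref(nat).
Replace each occurrence of T3 with map(float, char).
Result: either(list(map(map(float, char), nat)), list(either(ref(nat), ref(nat)))).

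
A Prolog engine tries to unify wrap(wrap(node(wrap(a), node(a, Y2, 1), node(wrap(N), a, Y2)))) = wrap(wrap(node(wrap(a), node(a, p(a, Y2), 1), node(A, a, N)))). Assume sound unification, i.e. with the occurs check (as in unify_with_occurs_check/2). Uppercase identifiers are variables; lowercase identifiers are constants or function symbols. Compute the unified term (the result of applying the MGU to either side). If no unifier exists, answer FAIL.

Decompose wrap/1: wrap(node(wrap(a), node(a, Y2, 1), node(wrap(N), a, Y2))) = wrap(node(wrap(a), node(a, p(a, Y2), 1), node(A, a, N))).
Decompose wrap/1: node(wrap(a), node(a, Y2, 1), node(wrap(N), a, Y2)) = node(wrap(a), node(a, p(a, Y2), 1), node(A, a, N)).
Decompose node/3: wrap(a) = wrap(a),  node(a, Y2, 1) = node(a, p(a, Y2), 1),  node(wrap(N), a, Y2) = node(A, a, N).
Delete trivial equation wrap(a) = wrap(a).
Decompose node/3: a = a,  Y2 = p(a, Y2),  1 = 1.
Delete trivial equation a = a.
Occurs check fails: Y2 occurs in p(a, Y2); the equation Y2 = p(a, Y2) has no finite solution.

FAIL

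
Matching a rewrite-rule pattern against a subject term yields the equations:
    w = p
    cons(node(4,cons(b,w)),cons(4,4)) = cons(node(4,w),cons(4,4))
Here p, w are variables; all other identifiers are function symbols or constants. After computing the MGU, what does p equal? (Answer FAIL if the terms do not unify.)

Bind w := p; substituting into the remaining equation gives: cons(node(4,cons(b,p)),cons(4,4)) = cons(node(4,p),cons(4,4)).
Decompose cons/2: node(4,cons(b,p)) = node(4,p),  cons(4,4) = cons(4,4).
Decompose node/2: 4 = 4,  cons(b,p) = p.
Delete trivial equation 4 = 4.
Occurs check fails: p occurs in cons(b,p); the equation p = cons(b,p) has no finite solution.

FAIL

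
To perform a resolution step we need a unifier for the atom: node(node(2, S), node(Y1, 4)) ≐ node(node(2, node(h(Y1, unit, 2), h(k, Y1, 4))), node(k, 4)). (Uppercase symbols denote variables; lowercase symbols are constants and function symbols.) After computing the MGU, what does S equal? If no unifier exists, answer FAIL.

node(h(k, unit, 2), h(k, k, 4))

Decompose node/2: node(2, S) ≐ node(2, node(h(Y1, unit, 2), h(k, Y1, 4))),  node(Y1, 4) ≐ node(k, 4).
Decompose node/2: 2 ≐ 2,  S ≐ node(h(Y1, unit, 2), h(k, Y1, 4)).
Delete trivial equation 2 ≐ 2.
Bind S := node(h(Y1, unit, 2), h(k, Y1, 4)); no other remaining equation mentions S.
Decompose node/2: Y1 ≐ k,  4 ≐ 4.
Bind Y1 := k; no other remaining equation mentions Y1. Substituting into the earlier binding gives S := node(h(k, unit, 2), h(k, k, 4)).
Delete trivial equation 4 ≐ 4.
MGU = { S ↦ node(h(k, unit, 2), h(k, k, 4)), Y1 ↦ k }, so S ↦ node(h(k, unit, 2), h(k, k, 4)).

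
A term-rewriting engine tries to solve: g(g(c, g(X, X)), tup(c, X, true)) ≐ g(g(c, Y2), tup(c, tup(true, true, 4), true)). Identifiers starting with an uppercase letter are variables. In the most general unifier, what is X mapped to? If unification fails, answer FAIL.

Decompose g/2: g(c, g(X, X)) ≐ g(c, Y2),  tup(c, X, true) ≐ tup(c, tup(true, true, 4), true).
Decompose g/2: c ≐ c,  g(X, X) ≐ Y2.
Delete trivial equation c ≐ c.
Bind Y2 := g(X, X); no other remaining equation mentions Y2.
Decompose tup/3: c ≐ c,  X ≐ tup(true, true, 4),  true ≐ true.
Delete trivial equation c ≐ c.
Bind X := tup(true, true, 4); no other remaining equation mentions X. Substituting into the earlier binding gives Y2 := g(tup(true, true, 4), tup(true, true, 4)).
Delete trivial equation true ≐ true.
MGU = { Y2 := g(tup(true, true, 4), tup(true, true, 4)), X := tup(true, true, 4) }, so X := tup(true, true, 4).

tup(true, true, 4)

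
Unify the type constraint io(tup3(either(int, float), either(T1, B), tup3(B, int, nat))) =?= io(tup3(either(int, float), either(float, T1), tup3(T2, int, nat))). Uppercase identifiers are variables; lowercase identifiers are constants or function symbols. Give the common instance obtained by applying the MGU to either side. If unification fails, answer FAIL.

Decompose io/1: tup3(either(int, float), either(T1, B), tup3(B, int, nat)) =?= tup3(either(int, float), either(float, T1), tup3(T2, int, nat)).
Decompose tup3/3: either(int, float) =?= either(int, float),  either(T1, B) =?= either(float, T1),  tup3(B, int, nat) =?= tup3(T2, int, nat).
Delete trivial equation either(int, float) =?= either(int, float).
Decompose either/2: T1 =?= float,  B =?= T1.
Bind T1 := float; substituting into the one remaining equation that mentions T1 gives: B =?= float.
Bind B := float; substituting into the remaining equation gives: tup3(float, int, nat) =?= tup3(T2, int, nat).
Decompose tup3/3: float =?= T2,  int =?= int,  nat =?= nat.
Bind T2 := float; no other remaining equation mentions T2.
Delete trivial equation int =?= int.
Delete trivial equation nat =?= nat.
Applying the MGU to either side gives io(tup3(either(int, float), either(float, float), tup3(float, int, nat))).

io(tup3(either(int, float), either(float, float), tup3(float, int, nat)))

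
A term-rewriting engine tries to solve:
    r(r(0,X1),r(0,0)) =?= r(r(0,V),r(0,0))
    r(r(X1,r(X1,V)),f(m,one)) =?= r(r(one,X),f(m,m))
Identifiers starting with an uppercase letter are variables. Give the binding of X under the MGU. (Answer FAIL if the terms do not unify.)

FAIL

Decompose r/2: r(0,X1) =?= r(0,V),  r(0,0) =?= r(0,0).
Decompose r/2: 0 =?= 0,  X1 =?= V.
Delete trivial equation 0 =?= 0.
Bind X1 := V; substituting into the one remaining equation that mentions X1 gives: r(r(V,r(V,V)),f(m,one)) =?= r(r(one,X),f(m,m)).
Delete trivial equation r(0,0) =?= r(0,0).
Decompose r/2: r(V,r(V,V)) =?= r(one,X),  f(m,one) =?= f(m,m).
Decompose r/2: V =?= one,  r(V,V) =?= X.
Bind V := one; substituting into the one remaining equation that mentions V gives: r(one,one) =?= X. Substituting into the earlier binding gives X1 := one.
Bind X := r(one,one); no other remaining equation mentions X.
Decompose f/2: m =?= m,  one =?= m.
Delete trivial equation m =?= m.
Clash: constants one and m differ; no unifier exists.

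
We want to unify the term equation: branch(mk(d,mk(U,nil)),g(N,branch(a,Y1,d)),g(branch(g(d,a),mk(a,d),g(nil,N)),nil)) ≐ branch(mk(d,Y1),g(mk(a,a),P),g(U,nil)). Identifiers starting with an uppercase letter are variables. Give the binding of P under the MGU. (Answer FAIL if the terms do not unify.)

Decompose branch/3: mk(d,mk(U,nil)) ≐ mk(d,Y1),  g(N,branch(a,Y1,d)) ≐ g(mk(a,a),P),  g(branch(g(d,a),mk(a,d),g(nil,N)),nil) ≐ g(U,nil).
Decompose mk/2: d ≐ d,  mk(U,nil) ≐ Y1.
Delete trivial equation d ≐ d.
Bind Y1 := mk(U,nil); substituting into the one remaining equation that mentions Y1 gives: g(N,branch(a,mk(U,nil),d)) ≐ g(mk(a,a),P).
Decompose g/2: N ≐ mk(a,a),  branch(a,mk(U,nil),d) ≐ P.
Bind N := mk(a,a); substituting into the one remaining equation that mentions N gives: g(branch(g(d,a),mk(a,d),g(nil,mk(a,a))),nil) ≐ g(U,nil).
Bind P := branch(a,mk(U,nil),d); no other remaining equation mentions P.
Decompose g/2: branch(g(d,a),mk(a,d),g(nil,mk(a,a))) ≐ U,  nil ≐ nil.
Bind U := branch(g(d,a),mk(a,d),g(nil,mk(a,a))); no other remaining equation mentions U. Substituting into the earlier bindings gives Y1 := mk(branch(g(d,a),mk(a,d),g(nil,mk(a,a))),nil), P := branch(a,mk(branch(g(d,a),mk(a,d),g(nil,mk(a,a))),nil),d).
Delete trivial equation nil ≐ nil.
MGU = { Y1 ↦ mk(branch(g(d,a),mk(a,d),g(nil,mk(a,a))),nil), N ↦ mk(a,a), P ↦ branch(a,mk(branch(g(d,a),mk(a,d),g(nil,mk(a,a))),nil),d), U ↦ branch(g(d,a),mk(a,d),g(nil,mk(a,a))) }, so P ↦ branch(a,mk(branch(g(d,a),mk(a,d),g(nil,mk(a,a))),nil),d).

branch(a,mk(branch(g(d,a),mk(a,d),g(nil,mk(a,a))),nil),d)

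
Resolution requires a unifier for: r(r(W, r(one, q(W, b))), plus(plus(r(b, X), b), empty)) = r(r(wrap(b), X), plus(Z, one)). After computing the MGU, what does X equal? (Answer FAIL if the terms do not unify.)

FAIL

Decompose r/2: r(W, r(one, q(W, b))) = r(wrap(b), X),  plus(plus(r(b, X), b), empty) = plus(Z, one).
Decompose r/2: W = wrap(b),  r(one, q(W, b)) = X.
Bind W := wrap(b); substituting into the one remaining equation that mentions W gives: r(one, q(wrap(b), b)) = X.
Bind X := r(one, q(wrap(b), b)); substituting into the remaining equation gives: plus(plus(r(b, r(one, q(wrap(b), b))), b), empty) = plus(Z, one).
Decompose plus/2: plus(r(b, r(one, q(wrap(b), b))), b) = Z,  empty = one.
Bind Z := plus(r(b, r(one, q(wrap(b), b))), b); no other remaining equation mentions Z.
Clash: constants empty and one differ; no unifier exists.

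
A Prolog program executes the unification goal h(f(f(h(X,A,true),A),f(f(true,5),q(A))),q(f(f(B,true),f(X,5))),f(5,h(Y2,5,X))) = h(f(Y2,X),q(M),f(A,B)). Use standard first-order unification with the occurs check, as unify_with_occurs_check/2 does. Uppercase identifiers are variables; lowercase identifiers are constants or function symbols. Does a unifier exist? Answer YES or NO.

Decompose h/3: f(f(h(X,A,true),A),f(f(true,5),q(A))) = f(Y2,X),  q(f(f(B,true),f(X,5))) = q(M),  f(5,h(Y2,5,X)) = f(A,B).
Decompose f/2: f(h(X,A,true),A) = Y2,  f(f(true,5),q(A)) = X.
Bind Y2 := f(h(X,A,true),A); substituting into the one remaining equation that mentions Y2 gives: f(5,h(f(h(X,A,true),A),5,X)) = f(A,B).
Bind X := f(f(true,5),q(A)); substituting into the remaining equations gives: q(f(f(B,true),f(f(f(true,5),q(A)),5))) = q(M),  f(5,h(f(h(f(f(true,5),q(A)),A,true),A),5,f(f(true,5),q(A)))) = f(A,B). Substituting into the earlier binding gives Y2 := f(h(f(f(true,5),q(A)),A,true),A).
Decompose q/1: f(f(B,true),f(f(f(true,5),q(A)),5)) = M.
Bind M := f(f(B,true),f(f(f(true,5),q(A)),5)); no other remaining equation mentions M.
Decompose f/2: 5 = A,  h(f(h(f(f(true,5),q(A)),A,true),A),5,f(f(true,5),q(A))) = B.
Bind A := 5; substituting into the remaining equation gives: h(f(h(f(f(true,5),q(5)),5,true),5),5,f(f(true,5),q(5))) = B. Substituting into the earlier bindings gives Y2 := f(h(f(f(true,5),q(5)),5,true),5), X := f(f(true,5),q(5)), M := f(f(B,true),f(f(f(true,5),q(5)),5)).
Bind B := h(f(h(f(f(true,5),q(5)),5,true),5),5,f(f(true,5),q(5))). Substituting into the earlier binding gives M := f(f(h(f(h(f(f(true,5),q(5)),5,true),5),5,f(f(true,5),q(5))),true),f(f(f(true,5),q(5)),5)).
No equations remain and no clash or occurs-check failure arose, so a unifier exists.

YES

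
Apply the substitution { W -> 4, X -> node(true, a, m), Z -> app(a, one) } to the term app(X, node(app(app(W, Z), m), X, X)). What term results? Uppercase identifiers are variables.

app(node(true, a, m), node(app(app(4, app(a, one)), m), node(true, a, m), node(true, a, m)))

Replace each occurrence of W with 4.
Replace each occurrence of X with node(true, a, m).
Replace each occurrence of Z with app(a, one).
Result: app(node(true, a, m), node(app(app(4, app(a, one)), m), node(true, a, m), node(true, a, m))).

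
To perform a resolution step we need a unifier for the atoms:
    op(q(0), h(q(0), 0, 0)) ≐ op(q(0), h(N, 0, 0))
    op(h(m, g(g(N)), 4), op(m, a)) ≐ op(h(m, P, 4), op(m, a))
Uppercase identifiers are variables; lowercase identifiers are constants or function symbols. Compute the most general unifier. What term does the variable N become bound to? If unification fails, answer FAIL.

q(0)

Decompose op/2: q(0) ≐ q(0),  h(q(0), 0, 0) ≐ h(N, 0, 0).
Delete trivial equation q(0) ≐ q(0).
Decompose h/3: q(0) ≐ N,  0 ≐ 0,  0 ≐ 0.
Bind N := q(0); substituting into the one remaining equation that mentions N gives: op(h(m, g(g(q(0))), 4), op(m, a)) ≐ op(h(m, P, 4), op(m, a)).
Delete trivial equation 0 ≐ 0.
Delete trivial equation 0 ≐ 0.
Decompose op/2: h(m, g(g(q(0))), 4) ≐ h(m, P, 4),  op(m, a) ≐ op(m, a).
Decompose h/3: m ≐ m,  g(g(q(0))) ≐ P,  4 ≐ 4.
Delete trivial equation m ≐ m.
Bind P := g(g(q(0))); no other remaining equation mentions P.
Delete trivial equation 4 ≐ 4.
Delete trivial equation op(m, a) ≐ op(m, a).
MGU = { N ↦ q(0), P ↦ g(g(q(0))) }, so N ↦ q(0).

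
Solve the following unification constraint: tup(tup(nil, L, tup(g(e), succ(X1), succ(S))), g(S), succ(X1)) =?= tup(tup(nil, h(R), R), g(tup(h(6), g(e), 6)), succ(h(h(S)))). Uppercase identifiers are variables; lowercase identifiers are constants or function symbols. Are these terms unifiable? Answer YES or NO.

Decompose tup/3: tup(nil, L, tup(g(e), succ(X1), succ(S))) =?= tup(nil, h(R), R),  g(S) =?= g(tup(h(6), g(e), 6)),  succ(X1) =?= succ(h(h(S))).
Decompose tup/3: nil =?= nil,  L =?= h(R),  tup(g(e), succ(X1), succ(S)) =?= R.
Delete trivial equation nil =?= nil.
Bind L := h(R); no other remaining equation mentions L.
Bind R := tup(g(e), succ(X1), succ(S)); no other remaining equation mentions R. Substituting into the earlier binding gives L := h(tup(g(e), succ(X1), succ(S))).
Decompose g/1: S =?= tup(h(6), g(e), 6).
Bind S := tup(h(6), g(e), 6); substituting into the remaining equation gives: succ(X1) =?= succ(h(h(tup(h(6), g(e), 6)))). Substituting into the earlier bindings gives L := h(tup(g(e), succ(X1), succ(tup(h(6), g(e), 6)))), R := tup(g(e), succ(X1), succ(tup(h(6), g(e), 6))).
Decompose succ/1: X1 =?= h(h(tup(h(6), g(e), 6))).
Bind X1 := h(h(tup(h(6), g(e), 6))). Substituting into the earlier bindings gives L := h(tup(g(e), succ(h(h(tup(h(6), g(e), 6)))), succ(tup(h(6), g(e), 6)))), R := tup(g(e), succ(h(h(tup(h(6), g(e), 6)))), succ(tup(h(6), g(e), 6))).
No equations remain and no clash or occurs-check failure arose, so a unifier exists.

YES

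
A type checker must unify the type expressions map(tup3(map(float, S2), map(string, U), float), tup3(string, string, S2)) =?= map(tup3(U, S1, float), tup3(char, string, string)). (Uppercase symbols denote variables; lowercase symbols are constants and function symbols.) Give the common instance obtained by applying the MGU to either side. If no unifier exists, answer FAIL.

FAIL

Decompose map/2: tup3(map(float, S2), map(string, U), float) =?= tup3(U, S1, float),  tup3(string, string, S2) =?= tup3(char, string, string).
Decompose tup3/3: map(float, S2) =?= U,  map(string, U) =?= S1,  float =?= float.
Bind U := map(float, S2); substituting into the one remaining equation that mentions U gives: map(string, map(float, S2)) =?= S1.
Bind S1 := map(string, map(float, S2)); no other remaining equation mentions S1.
Delete trivial equation float =?= float.
Decompose tup3/3: string =?= char,  string =?= string,  S2 =?= string.
Clash: constants string and char differ; no unifier exists.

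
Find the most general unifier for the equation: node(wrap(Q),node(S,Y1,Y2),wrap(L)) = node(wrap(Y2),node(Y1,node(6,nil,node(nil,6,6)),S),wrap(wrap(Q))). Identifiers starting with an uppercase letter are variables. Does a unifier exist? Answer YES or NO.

YES

Decompose node/3: wrap(Q) = wrap(Y2),  node(S,Y1,Y2) = node(Y1,node(6,nil,node(nil,6,6)),S),  wrap(L) = wrap(wrap(Q)).
Decompose wrap/1: Q = Y2.
Bind Q := Y2; substituting into the one remaining equation that mentions Q gives: wrap(L) = wrap(wrap(Y2)).
Decompose node/3: S = Y1,  Y1 = node(6,nil,node(nil,6,6)),  Y2 = S.
Bind S := Y1; substituting into the one remaining equation that mentions S gives: Y2 = Y1.
Bind Y1 := node(6,nil,node(nil,6,6)); substituting into the one remaining equation that mentions Y1 gives: Y2 = node(6,nil,node(nil,6,6)). Substituting into the earlier binding gives S := node(6,nil,node(nil,6,6)).
Bind Y2 := node(6,nil,node(nil,6,6)); substituting into the remaining equation gives: wrap(L) = wrap(wrap(node(6,nil,node(nil,6,6)))). Substituting into the earlier binding gives Q := node(6,nil,node(nil,6,6)).
Decompose wrap/1: L = wrap(node(6,nil,node(nil,6,6))).
Bind L := wrap(node(6,nil,node(nil,6,6))).
No equations remain and no clash or occurs-check failure arose, so a unifier exists.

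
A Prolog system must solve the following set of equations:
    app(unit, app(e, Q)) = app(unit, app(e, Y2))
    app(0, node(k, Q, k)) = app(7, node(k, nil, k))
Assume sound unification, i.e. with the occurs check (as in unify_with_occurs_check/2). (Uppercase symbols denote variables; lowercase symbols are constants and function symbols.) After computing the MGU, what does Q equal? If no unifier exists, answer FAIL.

Decompose app/2: unit = unit,  app(e, Q) = app(e, Y2).
Delete trivial equation unit = unit.
Decompose app/2: e = e,  Q = Y2.
Delete trivial equation e = e.
Bind Q := Y2; substituting into the remaining equation gives: app(0, node(k, Y2, k)) = app(7, node(k, nil, k)).
Decompose app/2: 0 = 7,  node(k, Y2, k) = node(k, nil, k).
Clash: constants 0 and 7 differ; no unifier exists.

FAIL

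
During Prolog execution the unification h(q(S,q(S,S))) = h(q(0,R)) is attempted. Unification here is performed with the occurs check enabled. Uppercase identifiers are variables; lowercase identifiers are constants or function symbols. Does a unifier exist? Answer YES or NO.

YES

Decompose h/1: q(S,q(S,S)) = q(0,R).
Decompose q/2: S = 0,  q(S,S) = R.
Bind S := 0; substituting into the remaining equation gives: q(0,0) = R.
Bind R := q(0,0).
No equations remain and no clash or occurs-check failure arose, so a unifier exists.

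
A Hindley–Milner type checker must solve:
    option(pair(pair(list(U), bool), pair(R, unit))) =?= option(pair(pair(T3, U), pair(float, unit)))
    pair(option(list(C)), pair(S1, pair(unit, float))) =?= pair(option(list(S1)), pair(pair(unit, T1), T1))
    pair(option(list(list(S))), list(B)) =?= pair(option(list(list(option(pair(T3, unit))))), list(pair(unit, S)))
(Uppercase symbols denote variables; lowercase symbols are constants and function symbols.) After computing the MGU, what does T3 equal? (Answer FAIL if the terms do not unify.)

list(bool)

Decompose option/1: pair(pair(list(U), bool), pair(R, unit)) =?= pair(pair(T3, U), pair(float, unit)).
Decompose pair/2: pair(list(U), bool) =?= pair(T3, U),  pair(R, unit) =?= pair(float, unit).
Decompose pair/2: list(U) =?= T3,  bool =?= U.
Bind T3 := list(U); substituting into the one remaining equation that mentions T3 gives: pair(option(list(list(S))), list(B)) =?= pair(option(list(list(option(pair(list(U), unit))))), list(pair(unit, S))).
Bind U := bool; substituting into the one remaining equation that mentions U gives: pair(option(list(list(S))), list(B)) =?= pair(option(list(list(option(pair(list(bool), unit))))), list(pair(unit, S))). Substituting into the earlier binding gives T3 := list(bool).
Decompose pair/2: R =?= float,  unit =?= unit.
Bind R := float; no other remaining equation mentions R.
Delete trivial equation unit =?= unit.
Decompose pair/2: option(list(C)) =?= option(list(S1)),  pair(S1, pair(unit, float)) =?= pair(pair(unit, T1), T1).
Decompose option/1: list(C) =?= list(S1).
Decompose list/1: C =?= S1.
Bind C := S1; no other remaining equation mentions C.
Decompose pair/2: S1 =?= pair(unit, T1),  pair(unit, float) =?= T1.
Bind S1 := pair(unit, T1); no other remaining equation mentions S1. Substituting into the earlier binding gives C := pair(unit, T1).
Bind T1 := pair(unit, float); no other remaining equation mentions T1. Substituting into the earlier bindings gives C := pair(unit, pair(unit, float)), S1 := pair(unit, pair(unit, float)).
Decompose pair/2: option(list(list(S))) =?= option(list(list(option(pair(list(bool), unit))))),  list(B) =?= list(pair(unit, S)).
Decompose option/1: list(list(S)) =?= list(list(option(pair(list(bool), unit)))).
Decompose list/1: list(S) =?= list(option(pair(list(bool), unit))).
Decompose list/1: S =?= option(pair(list(bool), unit)).
Bind S := option(pair(list(bool), unit)); substituting into the remaining equation gives: list(B) =?= list(pair(unit, option(pair(list(bool), unit)))).
Decompose list/1: B =?= pair(unit, option(pair(list(bool), unit))).
Bind B := pair(unit, option(pair(list(bool), unit))).
MGU = { T3 := list(bool), U := bool, R := float, C := pair(unit, pair(unit, float)), S1 := pair(unit, pair(unit, float)), T1 := pair(unit, float), S := option(pair(list(bool), unit)), B := pair(unit, option(pair(list(bool), unit))) }, so T3 := list(bool).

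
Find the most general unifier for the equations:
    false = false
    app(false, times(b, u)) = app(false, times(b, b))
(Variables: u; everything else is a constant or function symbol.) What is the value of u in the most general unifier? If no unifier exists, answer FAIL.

Delete trivial equation false = false.
Decompose app/2: false = false,  times(b, u) = times(b, b).
Delete trivial equation false = false.
Decompose times/2: b = b,  u = b.
Delete trivial equation b = b.
Bind u := b.
MGU = { u -> b }, so u -> b.

b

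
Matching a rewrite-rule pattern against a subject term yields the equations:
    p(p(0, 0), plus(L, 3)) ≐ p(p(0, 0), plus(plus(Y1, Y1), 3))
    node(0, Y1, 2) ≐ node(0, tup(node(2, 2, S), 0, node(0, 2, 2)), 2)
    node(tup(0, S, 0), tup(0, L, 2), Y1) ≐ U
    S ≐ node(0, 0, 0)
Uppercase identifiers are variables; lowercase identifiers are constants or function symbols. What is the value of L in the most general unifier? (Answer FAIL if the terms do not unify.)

Decompose p/2: p(0, 0) ≐ p(0, 0),  plus(L, 3) ≐ plus(plus(Y1, Y1), 3).
Delete trivial equation p(0, 0) ≐ p(0, 0).
Decompose plus/2: L ≐ plus(Y1, Y1),  3 ≐ 3.
Bind L := plus(Y1, Y1); substituting into the one remaining equation that mentions L gives: node(tup(0, S, 0), tup(0, plus(Y1, Y1), 2), Y1) ≐ U.
Delete trivial equation 3 ≐ 3.
Decompose node/3: 0 ≐ 0,  Y1 ≐ tup(node(2, 2, S), 0, node(0, 2, 2)),  2 ≐ 2.
Delete trivial equation 0 ≐ 0.
Bind Y1 := tup(node(2, 2, S), 0, node(0, 2, 2)); substituting into the one remaining equation that mentions Y1 gives: node(tup(0, S, 0), tup(0, plus(tup(node(2, 2, S), 0, node(0, 2, 2)), tup(node(2, 2, S), 0, node(0, 2, 2))), 2), tup(node(2, 2, S), 0, node(0, 2, 2))) ≐ U. Substituting into the earlier binding gives L := plus(tup(node(2, 2, S), 0, node(0, 2, 2)), tup(node(2, 2, S), 0, node(0, 2, 2))).
Delete trivial equation 2 ≐ 2.
Bind U := node(tup(0, S, 0), tup(0, plus(tup(node(2, 2, S), 0, node(0, 2, 2)), tup(node(2, 2, S), 0, node(0, 2, 2))), 2), tup(node(2, 2, S), 0, node(0, 2, 2))); no other remaining equation mentions U.
Bind S := node(0, 0, 0). Substituting into the earlier bindings gives L := plus(tup(node(2, 2, node(0, 0, 0)), 0, node(0, 2, 2)), tup(node(2, 2, node(0, 0, 0)), 0, node(0, 2, 2))), Y1 := tup(node(2, 2, node(0, 0, 0)), 0, node(0, 2, 2)), U := node(tup(0, node(0, 0, 0), 0), tup(0, plus(tup(node(2, 2, node(0, 0, 0)), 0, node(0, 2, 2)), tup(node(2, 2, node(0, 0, 0)), 0, node(0, 2, 2))), 2), tup(node(2, 2, node(0, 0, 0)), 0, node(0, 2, 2))).
MGU = { L ↦ plus(tup(node(2, 2, node(0, 0, 0)), 0, node(0, 2, 2)), tup(node(2, 2, node(0, 0, 0)), 0, node(0, 2, 2))), Y1 ↦ tup(node(2, 2, node(0, 0, 0)), 0, node(0, 2, 2)), U ↦ node(tup(0, node(0, 0, 0), 0), tup(0, plus(tup(node(2, 2, node(0, 0, 0)), 0, node(0, 2, 2)), tup(node(2, 2, node(0, 0, 0)), 0, node(0, 2, 2))), 2), tup(node(2, 2, node(0, 0, 0)), 0, node(0, 2, 2))), S ↦ node(0, 0, 0) }, so L ↦ plus(tup(node(2, 2, node(0, 0, 0)), 0, node(0, 2, 2)), tup(node(2, 2, node(0, 0, 0)), 0, node(0, 2, 2))).

plus(tup(node(2, 2, node(0, 0, 0)), 0, node(0, 2, 2)), tup(node(2, 2, node(0, 0, 0)), 0, node(0, 2, 2)))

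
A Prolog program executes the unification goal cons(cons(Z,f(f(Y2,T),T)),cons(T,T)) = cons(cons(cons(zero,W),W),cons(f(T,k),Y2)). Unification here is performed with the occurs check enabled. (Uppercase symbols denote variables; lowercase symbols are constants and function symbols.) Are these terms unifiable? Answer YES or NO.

Decompose cons/2: cons(Z,f(f(Y2,T),T)) = cons(cons(zero,W),W),  cons(T,T) = cons(f(T,k),Y2).
Decompose cons/2: Z = cons(zero,W),  f(f(Y2,T),T) = W.
Bind Z := cons(zero,W); no other remaining equation mentions Z.
Bind W := f(f(Y2,T),T); no other remaining equation mentions W. Substituting into the earlier binding gives Z := cons(zero,f(f(Y2,T),T)).
Decompose cons/2: T = f(T,k),  T = Y2.
Occurs check fails: T occurs in f(T,k); the equation T = f(T,k) has no finite solution.

NO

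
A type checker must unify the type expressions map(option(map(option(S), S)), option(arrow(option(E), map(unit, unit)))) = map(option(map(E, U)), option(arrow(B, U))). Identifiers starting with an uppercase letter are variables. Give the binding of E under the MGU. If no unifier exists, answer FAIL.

option(map(unit, unit))

Decompose map/2: option(map(option(S), S)) = option(map(E, U)),  option(arrow(option(E), map(unit, unit))) = option(arrow(B, U)).
Decompose option/1: map(option(S), S) = map(E, U).
Decompose map/2: option(S) = E,  S = U.
Bind E := option(S); substituting into the one remaining equation that mentions E gives: option(arrow(option(option(S)), map(unit, unit))) = option(arrow(B, U)).
Bind S := U; substituting into the remaining equation gives: option(arrow(option(option(U)), map(unit, unit))) = option(arrow(B, U)). Substituting into the earlier binding gives E := option(U).
Decompose option/1: arrow(option(option(U)), map(unit, unit)) = arrow(B, U).
Decompose arrow/2: option(option(U)) = B,  map(unit, unit) = U.
Bind B := option(option(U)); no other remaining equation mentions B.
Bind U := map(unit, unit). Substituting into the earlier bindings gives E := option(map(unit, unit)), S := map(unit, unit), B := option(option(map(unit, unit))).
MGU = { E -> option(map(unit, unit)), S -> map(unit, unit), B -> option(option(map(unit, unit))), U -> map(unit, unit) }, so E -> option(map(unit, unit)).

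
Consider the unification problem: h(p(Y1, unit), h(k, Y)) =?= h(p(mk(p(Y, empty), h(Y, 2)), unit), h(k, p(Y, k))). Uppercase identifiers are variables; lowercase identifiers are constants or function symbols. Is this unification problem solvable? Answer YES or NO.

Decompose h/2: p(Y1, unit) =?= p(mk(p(Y, empty), h(Y, 2)), unit),  h(k, Y) =?= h(k, p(Y, k)).
Decompose p/2: Y1 =?= mk(p(Y, empty), h(Y, 2)),  unit =?= unit.
Bind Y1 := mk(p(Y, empty), h(Y, 2)); no other remaining equation mentions Y1.
Delete trivial equation unit =?= unit.
Decompose h/2: k =?= k,  Y =?= p(Y, k).
Delete trivial equation k =?= k.
Occurs check fails: Y occurs in p(Y, k); the equation Y =?= p(Y, k) has no finite solution.

NO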